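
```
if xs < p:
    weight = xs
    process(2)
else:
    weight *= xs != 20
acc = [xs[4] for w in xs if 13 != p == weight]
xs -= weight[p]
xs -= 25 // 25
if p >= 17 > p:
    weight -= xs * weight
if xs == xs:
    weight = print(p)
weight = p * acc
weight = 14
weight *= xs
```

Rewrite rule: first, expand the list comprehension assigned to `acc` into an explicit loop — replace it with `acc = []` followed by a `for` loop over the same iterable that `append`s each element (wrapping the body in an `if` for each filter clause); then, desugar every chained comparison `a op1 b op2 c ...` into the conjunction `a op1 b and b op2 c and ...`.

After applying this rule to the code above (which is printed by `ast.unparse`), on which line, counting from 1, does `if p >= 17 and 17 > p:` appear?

Transformed code:
if xs < p:
    weight = xs
    process(2)
else:
    weight *= xs != 20
acc = []
for w in xs:
    if 13 != p and p == weight:
        acc.append(xs[4])
xs -= weight[p]
xs -= 25 // 25
if p >= 17 and 17 > p:
    weight -= xs * weight
if xs == xs:
    weight = print(p)
weight = p * acc
weight = 14
weight *= xs

12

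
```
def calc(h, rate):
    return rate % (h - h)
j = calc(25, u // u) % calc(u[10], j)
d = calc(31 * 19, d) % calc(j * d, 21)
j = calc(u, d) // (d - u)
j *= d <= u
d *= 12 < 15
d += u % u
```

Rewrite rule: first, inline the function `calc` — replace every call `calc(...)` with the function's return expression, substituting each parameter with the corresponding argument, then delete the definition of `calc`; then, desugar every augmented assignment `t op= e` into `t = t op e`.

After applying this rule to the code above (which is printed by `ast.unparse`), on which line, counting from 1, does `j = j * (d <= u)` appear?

4

Transformed code:
j = u // u % (25 - 25) % (j % (u[10] - u[10]))
d = d % (31 * 19 - 31 * 19) % (21 % (j * d - j * d))
j = d % (u - u) // (d - u)
j = j * (d <= u)
d = d * (12 < 15)
d = d + u % u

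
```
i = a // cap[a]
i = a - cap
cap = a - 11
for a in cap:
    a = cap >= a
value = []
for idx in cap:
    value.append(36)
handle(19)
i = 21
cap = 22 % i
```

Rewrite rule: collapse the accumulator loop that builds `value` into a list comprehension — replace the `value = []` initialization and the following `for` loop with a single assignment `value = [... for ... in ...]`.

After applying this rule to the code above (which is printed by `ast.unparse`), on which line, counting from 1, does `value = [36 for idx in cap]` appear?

6

Transformed code:
i = a // cap[a]
i = a - cap
cap = a - 11
for a in cap:
    a = cap >= a
value = [36 for idx in cap]
handle(19)
i = 21
cap = 22 % i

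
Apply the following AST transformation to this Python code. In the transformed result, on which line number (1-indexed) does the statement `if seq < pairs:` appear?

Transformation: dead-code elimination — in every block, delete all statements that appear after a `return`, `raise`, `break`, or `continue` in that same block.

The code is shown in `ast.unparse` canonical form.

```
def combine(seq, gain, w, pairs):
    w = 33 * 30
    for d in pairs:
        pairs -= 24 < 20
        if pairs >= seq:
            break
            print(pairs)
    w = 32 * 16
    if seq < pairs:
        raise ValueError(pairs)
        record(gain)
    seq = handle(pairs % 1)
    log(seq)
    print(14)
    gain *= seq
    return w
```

8

Transformed code:
def combine(seq, gain, w, pairs):
    w = 33 * 30
    for d in pairs:
        pairs -= 24 < 20
        if pairs >= seq:
            break
    w = 32 * 16
    if seq < pairs:
        raise ValueError(pairs)
    seq = handle(pairs % 1)
    log(seq)
    print(14)
    gain *= seq
    return w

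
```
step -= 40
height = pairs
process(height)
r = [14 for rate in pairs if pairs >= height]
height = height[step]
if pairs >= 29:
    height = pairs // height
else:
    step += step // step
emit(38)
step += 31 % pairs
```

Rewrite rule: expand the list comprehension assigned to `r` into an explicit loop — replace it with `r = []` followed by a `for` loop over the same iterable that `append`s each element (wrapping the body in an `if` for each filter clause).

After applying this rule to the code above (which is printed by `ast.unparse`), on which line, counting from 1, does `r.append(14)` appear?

Transformed code:
step -= 40
height = pairs
process(height)
r = []
for rate in pairs:
    if pairs >= height:
        r.append(14)
height = height[step]
if pairs >= 29:
    height = pairs // height
else:
    step += step // step
emit(38)
step += 31 % pairs

7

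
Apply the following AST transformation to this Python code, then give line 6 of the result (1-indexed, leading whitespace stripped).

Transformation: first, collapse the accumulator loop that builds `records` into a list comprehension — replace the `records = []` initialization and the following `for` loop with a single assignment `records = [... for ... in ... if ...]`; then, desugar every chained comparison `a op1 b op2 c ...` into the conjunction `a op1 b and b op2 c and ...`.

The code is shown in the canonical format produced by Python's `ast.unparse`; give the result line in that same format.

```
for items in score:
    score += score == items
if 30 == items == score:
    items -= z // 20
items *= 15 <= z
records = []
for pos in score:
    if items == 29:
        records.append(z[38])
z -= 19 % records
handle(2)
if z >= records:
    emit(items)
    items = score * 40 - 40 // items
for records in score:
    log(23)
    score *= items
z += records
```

Transformed code:
for items in score:
    score += score == items
if 30 == items and items == score:
    items -= z // 20
items *= 15 <= z
records = [z[38] for pos in score if items == 29]
z -= 19 % records
handle(2)
if z >= records:
    emit(items)
    items = score * 40 - 40 // items
for records in score:
    log(23)
    score *= items
z += records

records = [z[38] for pos in score if items == 29]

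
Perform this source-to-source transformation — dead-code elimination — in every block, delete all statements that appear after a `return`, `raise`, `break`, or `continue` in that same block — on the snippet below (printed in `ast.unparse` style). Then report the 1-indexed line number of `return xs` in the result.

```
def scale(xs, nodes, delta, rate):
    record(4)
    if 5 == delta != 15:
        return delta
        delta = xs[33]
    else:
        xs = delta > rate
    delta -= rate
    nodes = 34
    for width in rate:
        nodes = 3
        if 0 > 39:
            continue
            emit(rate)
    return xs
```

13

Transformed code:
def scale(xs, nodes, delta, rate):
    record(4)
    if 5 == delta != 15:
        return delta
    else:
        xs = delta > rate
    delta -= rate
    nodes = 34
    for width in rate:
        nodes = 3
        if 0 > 39:
            continue
    return xs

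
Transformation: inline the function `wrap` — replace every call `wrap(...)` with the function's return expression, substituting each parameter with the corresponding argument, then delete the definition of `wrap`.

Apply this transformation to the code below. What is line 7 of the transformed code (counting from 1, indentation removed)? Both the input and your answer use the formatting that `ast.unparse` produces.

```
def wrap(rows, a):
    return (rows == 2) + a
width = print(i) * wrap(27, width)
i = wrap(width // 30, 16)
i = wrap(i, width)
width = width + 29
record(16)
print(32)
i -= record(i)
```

i -= record(i)

Transformed code:
width = print(i) * ((27 == 2) + width)
i = (width // 30 == 2) + 16
i = (i == 2) + width
width = width + 29
record(16)
print(32)
i -= record(i)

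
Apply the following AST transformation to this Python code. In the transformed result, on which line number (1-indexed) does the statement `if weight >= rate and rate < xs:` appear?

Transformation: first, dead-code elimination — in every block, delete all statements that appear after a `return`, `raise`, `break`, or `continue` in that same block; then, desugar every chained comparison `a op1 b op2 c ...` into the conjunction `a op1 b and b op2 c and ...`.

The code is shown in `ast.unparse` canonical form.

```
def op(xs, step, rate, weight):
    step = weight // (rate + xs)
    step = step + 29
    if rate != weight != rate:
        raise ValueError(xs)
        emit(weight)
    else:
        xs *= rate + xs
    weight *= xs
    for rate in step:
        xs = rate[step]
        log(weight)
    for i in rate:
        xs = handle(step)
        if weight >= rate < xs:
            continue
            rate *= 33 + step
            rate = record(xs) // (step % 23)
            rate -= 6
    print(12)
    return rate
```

Transformed code:
def op(xs, step, rate, weight):
    step = weight // (rate + xs)
    step = step + 29
    if rate != weight and weight != rate:
        raise ValueError(xs)
    else:
        xs *= rate + xs
    weight *= xs
    for rate in step:
        xs = rate[step]
        log(weight)
    for i in rate:
        xs = handle(step)
        if weight >= rate and rate < xs:
            continue
    print(12)
    return rate

14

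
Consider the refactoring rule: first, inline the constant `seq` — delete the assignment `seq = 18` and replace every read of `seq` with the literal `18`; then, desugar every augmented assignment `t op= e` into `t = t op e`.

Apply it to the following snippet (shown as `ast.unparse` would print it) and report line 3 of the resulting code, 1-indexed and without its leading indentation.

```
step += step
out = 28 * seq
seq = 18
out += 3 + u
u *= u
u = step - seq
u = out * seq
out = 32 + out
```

out = out + (3 + u)

Transformed code:
step = step + step
out = 28 * 18
out = out + (3 + u)
u = u * u
u = step - 18
u = out * 18
out = 32 + out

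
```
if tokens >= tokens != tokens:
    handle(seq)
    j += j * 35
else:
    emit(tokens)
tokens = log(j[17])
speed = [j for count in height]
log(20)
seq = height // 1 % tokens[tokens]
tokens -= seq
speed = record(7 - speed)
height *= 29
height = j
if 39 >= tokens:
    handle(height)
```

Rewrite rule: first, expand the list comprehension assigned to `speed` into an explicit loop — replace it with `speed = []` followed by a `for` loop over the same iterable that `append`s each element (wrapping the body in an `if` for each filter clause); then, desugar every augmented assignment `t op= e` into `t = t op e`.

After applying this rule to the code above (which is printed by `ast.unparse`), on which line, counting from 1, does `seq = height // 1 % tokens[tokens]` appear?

11

Transformed code:
if tokens >= tokens != tokens:
    handle(seq)
    j = j + j * 35
else:
    emit(tokens)
tokens = log(j[17])
speed = []
for count in height:
    speed.append(j)
log(20)
seq = height // 1 % tokens[tokens]
tokens = tokens - seq
speed = record(7 - speed)
height = height * 29
height = j
if 39 >= tokens:
    handle(height)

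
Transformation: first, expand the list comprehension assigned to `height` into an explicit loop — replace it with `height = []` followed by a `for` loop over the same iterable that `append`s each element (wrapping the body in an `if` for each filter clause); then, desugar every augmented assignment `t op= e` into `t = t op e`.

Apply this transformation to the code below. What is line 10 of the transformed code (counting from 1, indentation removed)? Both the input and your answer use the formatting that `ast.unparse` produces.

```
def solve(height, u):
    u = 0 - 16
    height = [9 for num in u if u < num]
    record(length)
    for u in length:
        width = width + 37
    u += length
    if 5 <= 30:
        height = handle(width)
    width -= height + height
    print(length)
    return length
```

Transformed code:
def solve(height, u):
    u = 0 - 16
    height = []
    for num in u:
        if u < num:
            height.append(9)
    record(length)
    for u in length:
        width = width + 37
    u = u + length
    if 5 <= 30:
        height = handle(width)
    width = width - (height + height)
    print(length)
    return length

u = u + length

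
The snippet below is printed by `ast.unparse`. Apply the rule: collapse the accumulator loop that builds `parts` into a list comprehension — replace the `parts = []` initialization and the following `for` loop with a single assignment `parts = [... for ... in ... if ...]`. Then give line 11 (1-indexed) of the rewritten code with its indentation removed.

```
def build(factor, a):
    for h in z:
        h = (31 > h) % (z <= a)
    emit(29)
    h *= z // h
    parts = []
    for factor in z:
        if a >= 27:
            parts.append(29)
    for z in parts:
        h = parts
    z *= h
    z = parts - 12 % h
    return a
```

return a

Transformed code:
def build(factor, a):
    for h in z:
        h = (31 > h) % (z <= a)
    emit(29)
    h *= z // h
    parts = [29 for factor in z if a >= 27]
    for z in parts:
        h = parts
    z *= h
    z = parts - 12 % h
    return a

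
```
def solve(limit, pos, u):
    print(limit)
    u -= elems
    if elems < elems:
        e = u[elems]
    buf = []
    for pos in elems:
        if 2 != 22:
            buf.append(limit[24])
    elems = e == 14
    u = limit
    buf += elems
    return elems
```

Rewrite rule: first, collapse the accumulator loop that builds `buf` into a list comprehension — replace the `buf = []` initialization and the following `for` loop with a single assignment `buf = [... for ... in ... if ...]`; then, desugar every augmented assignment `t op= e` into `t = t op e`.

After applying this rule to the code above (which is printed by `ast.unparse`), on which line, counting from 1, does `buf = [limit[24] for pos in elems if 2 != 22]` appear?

6

Transformed code:
def solve(limit, pos, u):
    print(limit)
    u = u - elems
    if elems < elems:
        e = u[elems]
    buf = [limit[24] for pos in elems if 2 != 22]
    elems = e == 14
    u = limit
    buf = buf + elems
    return elems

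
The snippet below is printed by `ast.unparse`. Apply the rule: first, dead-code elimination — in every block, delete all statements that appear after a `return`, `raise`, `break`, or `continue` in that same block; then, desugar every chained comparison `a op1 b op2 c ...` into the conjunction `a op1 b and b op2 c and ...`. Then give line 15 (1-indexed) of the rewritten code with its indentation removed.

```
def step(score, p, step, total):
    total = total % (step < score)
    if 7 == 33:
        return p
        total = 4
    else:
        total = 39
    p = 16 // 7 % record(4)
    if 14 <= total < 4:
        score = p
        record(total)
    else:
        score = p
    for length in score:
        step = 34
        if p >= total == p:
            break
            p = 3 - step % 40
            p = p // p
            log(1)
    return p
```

Transformed code:
def step(score, p, step, total):
    total = total % (step < score)
    if 7 == 33:
        return p
    else:
        total = 39
    p = 16 // 7 % record(4)
    if 14 <= total and total < 4:
        score = p
        record(total)
    else:
        score = p
    for length in score:
        step = 34
        if p >= total and total == p:
            break
    return p

if p >= total and total == p:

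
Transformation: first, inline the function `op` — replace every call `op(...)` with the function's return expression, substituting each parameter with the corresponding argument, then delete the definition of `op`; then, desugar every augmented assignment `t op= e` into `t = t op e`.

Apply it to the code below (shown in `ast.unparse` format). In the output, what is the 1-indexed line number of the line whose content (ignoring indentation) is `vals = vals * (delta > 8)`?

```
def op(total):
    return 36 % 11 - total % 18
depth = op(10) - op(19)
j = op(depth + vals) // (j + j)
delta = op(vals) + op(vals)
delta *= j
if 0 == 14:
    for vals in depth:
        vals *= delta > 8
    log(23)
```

Transformed code:
depth = 36 % 11 - 10 % 18 - (36 % 11 - 19 % 18)
j = (36 % 11 - (depth + vals) % 18) // (j + j)
delta = 36 % 11 - vals % 18 + (36 % 11 - vals % 18)
delta = delta * j
if 0 == 14:
    for vals in depth:
        vals = vals * (delta > 8)
    log(23)

7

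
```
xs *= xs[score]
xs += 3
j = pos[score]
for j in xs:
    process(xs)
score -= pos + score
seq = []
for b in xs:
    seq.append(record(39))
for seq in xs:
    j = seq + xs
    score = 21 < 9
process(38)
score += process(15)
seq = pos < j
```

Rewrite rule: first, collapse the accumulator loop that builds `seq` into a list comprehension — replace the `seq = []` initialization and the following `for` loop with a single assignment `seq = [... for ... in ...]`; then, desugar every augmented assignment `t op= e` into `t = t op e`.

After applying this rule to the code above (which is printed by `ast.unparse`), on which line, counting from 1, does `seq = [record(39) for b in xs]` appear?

Transformed code:
xs = xs * xs[score]
xs = xs + 3
j = pos[score]
for j in xs:
    process(xs)
score = score - (pos + score)
seq = [record(39) for b in xs]
for seq in xs:
    j = seq + xs
    score = 21 < 9
process(38)
score = score + process(15)
seq = pos < j

7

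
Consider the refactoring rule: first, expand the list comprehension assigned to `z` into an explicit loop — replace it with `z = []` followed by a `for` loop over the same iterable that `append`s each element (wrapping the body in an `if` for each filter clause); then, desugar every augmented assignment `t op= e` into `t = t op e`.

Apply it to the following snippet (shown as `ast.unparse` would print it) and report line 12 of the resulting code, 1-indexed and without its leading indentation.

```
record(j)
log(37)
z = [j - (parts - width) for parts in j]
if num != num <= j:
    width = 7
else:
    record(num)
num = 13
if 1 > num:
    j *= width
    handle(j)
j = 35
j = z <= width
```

j = j * width

Transformed code:
record(j)
log(37)
z = []
for parts in j:
    z.append(j - (parts - width))
if num != num <= j:
    width = 7
else:
    record(num)
num = 13
if 1 > num:
    j = j * width
    handle(j)
j = 35
j = z <= width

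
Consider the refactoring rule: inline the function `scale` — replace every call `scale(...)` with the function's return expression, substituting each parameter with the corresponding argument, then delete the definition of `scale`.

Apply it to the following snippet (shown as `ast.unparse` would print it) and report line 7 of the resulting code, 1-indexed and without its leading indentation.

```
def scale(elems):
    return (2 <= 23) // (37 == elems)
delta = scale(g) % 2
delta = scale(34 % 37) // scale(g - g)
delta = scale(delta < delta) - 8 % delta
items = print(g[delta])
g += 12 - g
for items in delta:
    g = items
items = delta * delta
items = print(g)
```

g = items

Transformed code:
delta = (2 <= 23) // (37 == g) % 2
delta = (2 <= 23) // (37 == 34 % 37) // ((2 <= 23) // (37 == g - g))
delta = (2 <= 23) // (37 == (delta < delta)) - 8 % delta
items = print(g[delta])
g += 12 - g
for items in delta:
    g = items
items = delta * delta
items = print(g)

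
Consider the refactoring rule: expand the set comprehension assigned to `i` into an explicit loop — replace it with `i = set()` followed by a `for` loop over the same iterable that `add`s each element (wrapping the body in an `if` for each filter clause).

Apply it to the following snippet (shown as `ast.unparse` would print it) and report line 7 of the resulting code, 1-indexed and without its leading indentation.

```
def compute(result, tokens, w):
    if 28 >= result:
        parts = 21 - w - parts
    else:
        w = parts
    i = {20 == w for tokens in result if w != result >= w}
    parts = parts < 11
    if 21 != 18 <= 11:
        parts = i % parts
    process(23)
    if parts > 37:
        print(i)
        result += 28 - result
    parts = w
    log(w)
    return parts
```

Transformed code:
def compute(result, tokens, w):
    if 28 >= result:
        parts = 21 - w - parts
    else:
        w = parts
    i = set()
    for tokens in result:
        if w != result >= w:
            i.add(20 == w)
    parts = parts < 11
    if 21 != 18 <= 11:
        parts = i % parts
    process(23)
    if parts > 37:
        print(i)
        result += 28 - result
    parts = w
    log(w)
    return parts

for tokens in result:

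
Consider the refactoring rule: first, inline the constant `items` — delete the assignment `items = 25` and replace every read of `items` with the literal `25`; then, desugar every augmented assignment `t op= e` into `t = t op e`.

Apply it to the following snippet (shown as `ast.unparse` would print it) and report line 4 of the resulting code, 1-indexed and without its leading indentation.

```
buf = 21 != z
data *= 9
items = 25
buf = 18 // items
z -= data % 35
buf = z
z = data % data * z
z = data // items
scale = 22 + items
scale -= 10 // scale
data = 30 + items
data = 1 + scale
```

Transformed code:
buf = 21 != z
data = data * 9
buf = 18 // 25
z = z - data % 35
buf = z
z = data % data * z
z = data // 25
scale = 22 + 25
scale = scale - 10 // scale
data = 30 + 25
data = 1 + scale

z = z - data % 35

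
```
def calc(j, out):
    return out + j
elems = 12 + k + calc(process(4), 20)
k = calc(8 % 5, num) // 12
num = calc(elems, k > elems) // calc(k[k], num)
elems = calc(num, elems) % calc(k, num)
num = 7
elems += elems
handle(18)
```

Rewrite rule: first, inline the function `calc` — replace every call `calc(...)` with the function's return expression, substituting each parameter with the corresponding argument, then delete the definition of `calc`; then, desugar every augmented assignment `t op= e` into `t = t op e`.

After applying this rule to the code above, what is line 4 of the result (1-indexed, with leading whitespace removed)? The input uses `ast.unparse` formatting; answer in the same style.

Transformed code:
elems = 12 + k + (20 + process(4))
k = (num + 8 % 5) // 12
num = ((k > elems) + elems) // (num + k[k])
elems = (elems + num) % (num + k)
num = 7
elems = elems + elems
handle(18)

elems = (elems + num) % (num + k)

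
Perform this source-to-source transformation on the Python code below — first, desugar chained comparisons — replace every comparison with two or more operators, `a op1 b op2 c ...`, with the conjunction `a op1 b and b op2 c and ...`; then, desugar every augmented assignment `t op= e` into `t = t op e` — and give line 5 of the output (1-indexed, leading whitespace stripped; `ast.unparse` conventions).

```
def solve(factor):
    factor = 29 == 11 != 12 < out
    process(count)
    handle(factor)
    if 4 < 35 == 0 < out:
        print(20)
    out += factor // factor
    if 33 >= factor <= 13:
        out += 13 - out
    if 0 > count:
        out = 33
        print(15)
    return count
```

if 4 < 35 and 35 == 0 and (0 < out):

Transformed code:
def solve(factor):
    factor = 29 == 11 and 11 != 12 and (12 < out)
    process(count)
    handle(factor)
    if 4 < 35 and 35 == 0 and (0 < out):
        print(20)
    out = out + factor // factor
    if 33 >= factor and factor <= 13:
        out = out + (13 - out)
    if 0 > count:
        out = 33
        print(15)
    return count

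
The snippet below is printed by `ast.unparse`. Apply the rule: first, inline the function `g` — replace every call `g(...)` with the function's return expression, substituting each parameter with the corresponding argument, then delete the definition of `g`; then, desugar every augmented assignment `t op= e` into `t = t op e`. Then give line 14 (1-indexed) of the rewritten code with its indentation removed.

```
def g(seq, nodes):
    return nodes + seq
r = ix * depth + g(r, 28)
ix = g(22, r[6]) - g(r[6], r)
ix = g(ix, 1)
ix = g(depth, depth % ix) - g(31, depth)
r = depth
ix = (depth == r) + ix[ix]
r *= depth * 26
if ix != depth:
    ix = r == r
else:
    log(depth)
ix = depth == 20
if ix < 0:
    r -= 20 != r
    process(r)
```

Transformed code:
r = ix * depth + (28 + r)
ix = r[6] + 22 - (r + r[6])
ix = 1 + ix
ix = depth % ix + depth - (depth + 31)
r = depth
ix = (depth == r) + ix[ix]
r = r * (depth * 26)
if ix != depth:
    ix = r == r
else:
    log(depth)
ix = depth == 20
if ix < 0:
    r = r - (20 != r)
    process(r)

r = r - (20 != r)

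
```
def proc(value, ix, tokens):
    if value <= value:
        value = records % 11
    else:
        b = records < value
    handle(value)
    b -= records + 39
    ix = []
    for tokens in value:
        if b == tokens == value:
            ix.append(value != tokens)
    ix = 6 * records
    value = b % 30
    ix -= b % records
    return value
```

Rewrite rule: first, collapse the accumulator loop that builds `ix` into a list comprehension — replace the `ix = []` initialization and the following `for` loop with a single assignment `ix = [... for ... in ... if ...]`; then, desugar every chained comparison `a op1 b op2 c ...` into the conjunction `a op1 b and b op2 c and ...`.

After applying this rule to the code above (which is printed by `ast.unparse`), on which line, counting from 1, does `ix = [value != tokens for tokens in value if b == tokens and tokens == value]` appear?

Transformed code:
def proc(value, ix, tokens):
    if value <= value:
        value = records % 11
    else:
        b = records < value
    handle(value)
    b -= records + 39
    ix = [value != tokens for tokens in value if b == tokens and tokens == value]
    ix = 6 * records
    value = b % 30
    ix -= b % records
    return value

8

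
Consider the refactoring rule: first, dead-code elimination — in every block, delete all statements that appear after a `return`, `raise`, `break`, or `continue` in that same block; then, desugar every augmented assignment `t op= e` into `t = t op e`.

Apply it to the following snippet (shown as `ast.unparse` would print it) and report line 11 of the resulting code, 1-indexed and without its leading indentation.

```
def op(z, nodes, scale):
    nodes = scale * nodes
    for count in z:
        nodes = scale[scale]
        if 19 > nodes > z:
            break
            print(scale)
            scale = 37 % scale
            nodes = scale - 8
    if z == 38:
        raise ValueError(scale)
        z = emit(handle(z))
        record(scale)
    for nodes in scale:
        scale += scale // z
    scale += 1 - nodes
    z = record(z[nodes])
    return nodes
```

Transformed code:
def op(z, nodes, scale):
    nodes = scale * nodes
    for count in z:
        nodes = scale[scale]
        if 19 > nodes > z:
            break
    if z == 38:
        raise ValueError(scale)
    for nodes in scale:
        scale = scale + scale // z
    scale = scale + (1 - nodes)
    z = record(z[nodes])
    return nodes

scale = scale + (1 - nodes)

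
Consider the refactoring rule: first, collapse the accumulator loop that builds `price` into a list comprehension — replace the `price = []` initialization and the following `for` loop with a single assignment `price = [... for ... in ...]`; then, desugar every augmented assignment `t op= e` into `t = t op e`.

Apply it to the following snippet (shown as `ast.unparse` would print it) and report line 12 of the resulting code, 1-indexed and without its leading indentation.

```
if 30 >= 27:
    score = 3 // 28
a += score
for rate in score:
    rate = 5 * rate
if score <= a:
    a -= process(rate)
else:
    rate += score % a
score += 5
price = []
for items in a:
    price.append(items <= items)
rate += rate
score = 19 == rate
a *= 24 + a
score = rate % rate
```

rate = rate + rate

Transformed code:
if 30 >= 27:
    score = 3 // 28
a = a + score
for rate in score:
    rate = 5 * rate
if score <= a:
    a = a - process(rate)
else:
    rate = rate + score % a
score = score + 5
price = [items <= items for items in a]
rate = rate + rate
score = 19 == rate
a = a * (24 + a)
score = rate % rate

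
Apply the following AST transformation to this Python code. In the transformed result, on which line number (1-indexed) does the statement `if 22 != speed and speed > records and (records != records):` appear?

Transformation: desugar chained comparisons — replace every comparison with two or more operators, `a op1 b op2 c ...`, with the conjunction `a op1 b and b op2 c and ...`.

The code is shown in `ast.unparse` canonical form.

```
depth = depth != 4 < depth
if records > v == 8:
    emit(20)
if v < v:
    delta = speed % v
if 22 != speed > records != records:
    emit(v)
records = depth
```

6

Transformed code:
depth = depth != 4 and 4 < depth
if records > v and v == 8:
    emit(20)
if v < v:
    delta = speed % v
if 22 != speed and speed > records and (records != records):
    emit(v)
records = depth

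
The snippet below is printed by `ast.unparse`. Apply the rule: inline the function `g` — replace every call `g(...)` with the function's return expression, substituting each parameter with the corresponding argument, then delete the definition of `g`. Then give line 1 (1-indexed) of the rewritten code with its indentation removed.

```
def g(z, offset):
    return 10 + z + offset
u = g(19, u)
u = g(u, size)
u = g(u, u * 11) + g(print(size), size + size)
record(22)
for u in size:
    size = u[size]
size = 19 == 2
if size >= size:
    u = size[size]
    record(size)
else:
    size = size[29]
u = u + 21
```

Transformed code:
u = 10 + 19 + u
u = 10 + u + size
u = 10 + u + u * 11 + (10 + print(size) + (size + size))
record(22)
for u in size:
    size = u[size]
size = 19 == 2
if size >= size:
    u = size[size]
    record(size)
else:
    size = size[29]
u = u + 21

u = 10 + 19 + u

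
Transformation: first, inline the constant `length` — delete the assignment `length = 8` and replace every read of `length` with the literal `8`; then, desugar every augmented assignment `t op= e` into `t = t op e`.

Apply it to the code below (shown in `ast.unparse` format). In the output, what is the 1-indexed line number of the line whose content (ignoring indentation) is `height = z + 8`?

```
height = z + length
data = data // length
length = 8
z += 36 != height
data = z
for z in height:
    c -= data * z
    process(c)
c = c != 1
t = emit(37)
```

Transformed code:
height = z + 8
data = data // 8
z = z + (36 != height)
data = z
for z in height:
    c = c - data * z
    process(c)
c = c != 1
t = emit(37)

1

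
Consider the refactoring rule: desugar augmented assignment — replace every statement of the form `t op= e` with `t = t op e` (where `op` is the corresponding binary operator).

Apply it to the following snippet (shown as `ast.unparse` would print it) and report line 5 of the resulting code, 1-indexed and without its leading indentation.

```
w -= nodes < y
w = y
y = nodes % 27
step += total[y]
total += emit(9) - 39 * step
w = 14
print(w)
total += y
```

Transformed code:
w = w - (nodes < y)
w = y
y = nodes % 27
step = step + total[y]
total = total + (emit(9) - 39 * step)
w = 14
print(w)
total = total + y

total = total + (emit(9) - 39 * step)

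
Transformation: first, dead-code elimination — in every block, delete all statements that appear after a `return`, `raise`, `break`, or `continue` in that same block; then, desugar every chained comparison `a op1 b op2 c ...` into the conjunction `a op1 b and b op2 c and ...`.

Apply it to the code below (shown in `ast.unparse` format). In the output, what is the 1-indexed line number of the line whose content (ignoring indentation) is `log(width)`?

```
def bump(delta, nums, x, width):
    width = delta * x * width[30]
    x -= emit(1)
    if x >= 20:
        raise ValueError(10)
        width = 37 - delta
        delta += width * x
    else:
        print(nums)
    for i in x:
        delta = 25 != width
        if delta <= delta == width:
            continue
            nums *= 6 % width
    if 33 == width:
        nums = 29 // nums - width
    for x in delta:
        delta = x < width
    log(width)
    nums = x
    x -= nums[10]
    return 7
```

Transformed code:
def bump(delta, nums, x, width):
    width = delta * x * width[30]
    x -= emit(1)
    if x >= 20:
        raise ValueError(10)
    else:
        print(nums)
    for i in x:
        delta = 25 != width
        if delta <= delta and delta == width:
            continue
    if 33 == width:
        nums = 29 // nums - width
    for x in delta:
        delta = x < width
    log(width)
    nums = x
    x -= nums[10]
    return 7

16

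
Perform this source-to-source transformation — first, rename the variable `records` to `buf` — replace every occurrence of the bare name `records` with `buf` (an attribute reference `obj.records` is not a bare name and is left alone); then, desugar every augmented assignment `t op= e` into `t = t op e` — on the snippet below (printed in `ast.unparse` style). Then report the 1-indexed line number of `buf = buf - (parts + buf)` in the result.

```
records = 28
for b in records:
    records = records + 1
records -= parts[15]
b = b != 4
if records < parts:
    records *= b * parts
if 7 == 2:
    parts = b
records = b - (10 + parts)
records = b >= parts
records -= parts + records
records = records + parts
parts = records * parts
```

Transformed code:
buf = 28
for b in buf:
    buf = buf + 1
buf = buf - parts[15]
b = b != 4
if buf < parts:
    buf = buf * (b * parts)
if 7 == 2:
    parts = b
buf = b - (10 + parts)
buf = b >= parts
buf = buf - (parts + buf)
buf = buf + parts
parts = buf * parts

12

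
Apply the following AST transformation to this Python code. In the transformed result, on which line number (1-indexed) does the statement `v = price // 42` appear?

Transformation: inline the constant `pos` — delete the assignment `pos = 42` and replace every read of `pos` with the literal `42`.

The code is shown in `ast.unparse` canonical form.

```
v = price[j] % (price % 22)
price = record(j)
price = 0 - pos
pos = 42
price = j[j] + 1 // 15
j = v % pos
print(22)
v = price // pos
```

Transformed code:
v = price[j] % (price % 22)
price = record(j)
price = 0 - 42
price = j[j] + 1 // 15
j = v % 42
print(22)
v = price // 42

7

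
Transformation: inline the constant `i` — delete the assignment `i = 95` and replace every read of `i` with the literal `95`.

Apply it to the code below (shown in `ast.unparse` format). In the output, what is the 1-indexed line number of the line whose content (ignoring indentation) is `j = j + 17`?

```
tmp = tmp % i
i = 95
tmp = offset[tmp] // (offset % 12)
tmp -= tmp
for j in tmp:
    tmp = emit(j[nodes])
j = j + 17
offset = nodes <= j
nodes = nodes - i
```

Transformed code:
tmp = tmp % 95
tmp = offset[tmp] // (offset % 12)
tmp -= tmp
for j in tmp:
    tmp = emit(j[nodes])
j = j + 17
offset = nodes <= j
nodes = nodes - 95

6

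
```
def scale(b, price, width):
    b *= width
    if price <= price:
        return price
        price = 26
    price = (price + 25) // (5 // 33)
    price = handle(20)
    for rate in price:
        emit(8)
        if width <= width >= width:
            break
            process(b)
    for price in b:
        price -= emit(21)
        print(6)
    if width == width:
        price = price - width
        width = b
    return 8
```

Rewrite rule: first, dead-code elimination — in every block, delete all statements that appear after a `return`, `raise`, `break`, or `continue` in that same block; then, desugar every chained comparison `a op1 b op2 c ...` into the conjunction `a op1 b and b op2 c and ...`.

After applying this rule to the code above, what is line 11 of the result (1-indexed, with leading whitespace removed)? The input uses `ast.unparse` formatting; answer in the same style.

Transformed code:
def scale(b, price, width):
    b *= width
    if price <= price:
        return price
    price = (price + 25) // (5 // 33)
    price = handle(20)
    for rate in price:
        emit(8)
        if width <= width and width >= width:
            break
    for price in b:
        price -= emit(21)
        print(6)
    if width == width:
        price = price - width
        width = b
    return 8

for price in b:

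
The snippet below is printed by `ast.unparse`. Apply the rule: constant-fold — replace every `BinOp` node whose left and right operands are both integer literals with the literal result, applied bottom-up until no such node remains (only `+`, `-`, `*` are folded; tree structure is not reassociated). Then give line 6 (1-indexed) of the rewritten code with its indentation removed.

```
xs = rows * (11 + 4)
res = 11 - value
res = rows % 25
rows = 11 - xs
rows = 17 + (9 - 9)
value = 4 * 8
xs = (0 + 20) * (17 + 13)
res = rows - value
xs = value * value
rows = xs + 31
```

value = 32

Transformed code:
xs = rows * 15
res = 11 - value
res = rows % 25
rows = 11 - xs
rows = 17
value = 32
xs = 600
res = rows - value
xs = value * value
rows = xs + 31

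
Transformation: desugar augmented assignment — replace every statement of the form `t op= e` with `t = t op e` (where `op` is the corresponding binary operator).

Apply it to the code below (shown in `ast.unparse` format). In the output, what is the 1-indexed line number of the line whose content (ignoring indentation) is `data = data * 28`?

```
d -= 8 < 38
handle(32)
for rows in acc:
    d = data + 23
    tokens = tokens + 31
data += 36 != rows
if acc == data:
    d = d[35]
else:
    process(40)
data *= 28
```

11

Transformed code:
d = d - (8 < 38)
handle(32)
for rows in acc:
    d = data + 23
    tokens = tokens + 31
data = data + (36 != rows)
if acc == data:
    d = d[35]
else:
    process(40)
data = data * 28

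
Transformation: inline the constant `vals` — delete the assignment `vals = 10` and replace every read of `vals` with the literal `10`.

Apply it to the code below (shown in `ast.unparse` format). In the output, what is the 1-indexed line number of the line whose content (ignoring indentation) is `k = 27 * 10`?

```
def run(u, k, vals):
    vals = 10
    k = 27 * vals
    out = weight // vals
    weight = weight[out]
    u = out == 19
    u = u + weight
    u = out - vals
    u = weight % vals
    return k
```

2

Transformed code:
def run(u, k, vals):
    k = 27 * 10
    out = weight // 10
    weight = weight[out]
    u = out == 19
    u = u + weight
    u = out - 10
    u = weight % 10
    return k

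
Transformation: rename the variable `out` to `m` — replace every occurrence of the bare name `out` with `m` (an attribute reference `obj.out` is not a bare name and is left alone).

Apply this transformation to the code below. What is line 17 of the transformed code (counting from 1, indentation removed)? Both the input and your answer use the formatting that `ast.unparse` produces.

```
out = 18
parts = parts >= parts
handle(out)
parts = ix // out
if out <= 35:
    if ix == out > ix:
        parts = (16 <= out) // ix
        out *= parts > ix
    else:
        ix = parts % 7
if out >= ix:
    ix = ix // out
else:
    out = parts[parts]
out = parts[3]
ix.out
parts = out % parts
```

parts = m % parts

Transformed code:
m = 18
parts = parts >= parts
handle(m)
parts = ix // m
if m <= 35:
    if ix == m > ix:
        parts = (16 <= m) // ix
        m *= parts > ix
    else:
        ix = parts % 7
if m >= ix:
    ix = ix // m
else:
    m = parts[parts]
m = parts[3]
ix.out
parts = m % parts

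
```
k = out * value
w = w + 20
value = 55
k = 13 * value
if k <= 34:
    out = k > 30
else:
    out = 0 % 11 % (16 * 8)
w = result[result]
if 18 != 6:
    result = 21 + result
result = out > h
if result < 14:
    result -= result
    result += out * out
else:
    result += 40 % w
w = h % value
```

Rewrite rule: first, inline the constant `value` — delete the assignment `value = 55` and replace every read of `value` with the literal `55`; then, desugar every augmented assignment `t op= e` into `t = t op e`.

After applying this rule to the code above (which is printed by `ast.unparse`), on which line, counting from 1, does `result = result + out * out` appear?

Transformed code:
k = out * 55
w = w + 20
k = 13 * 55
if k <= 34:
    out = k > 30
else:
    out = 0 % 11 % (16 * 8)
w = result[result]
if 18 != 6:
    result = 21 + result
result = out > h
if result < 14:
    result = result - result
    result = result + out * out
else:
    result = result + 40 % w
w = h % 55

14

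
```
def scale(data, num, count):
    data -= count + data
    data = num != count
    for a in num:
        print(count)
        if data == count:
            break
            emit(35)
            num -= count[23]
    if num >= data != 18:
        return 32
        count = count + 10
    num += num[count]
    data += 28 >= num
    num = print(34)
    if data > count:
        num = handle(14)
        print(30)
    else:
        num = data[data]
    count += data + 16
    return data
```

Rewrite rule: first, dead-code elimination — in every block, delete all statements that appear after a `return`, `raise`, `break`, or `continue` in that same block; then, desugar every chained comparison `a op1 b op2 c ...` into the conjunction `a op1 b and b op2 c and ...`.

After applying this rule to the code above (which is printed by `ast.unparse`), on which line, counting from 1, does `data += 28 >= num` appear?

Transformed code:
def scale(data, num, count):
    data -= count + data
    data = num != count
    for a in num:
        print(count)
        if data == count:
            break
    if num >= data and data != 18:
        return 32
    num += num[count]
    data += 28 >= num
    num = print(34)
    if data > count:
        num = handle(14)
        print(30)
    else:
        num = data[data]
    count += data + 16
    return data

11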